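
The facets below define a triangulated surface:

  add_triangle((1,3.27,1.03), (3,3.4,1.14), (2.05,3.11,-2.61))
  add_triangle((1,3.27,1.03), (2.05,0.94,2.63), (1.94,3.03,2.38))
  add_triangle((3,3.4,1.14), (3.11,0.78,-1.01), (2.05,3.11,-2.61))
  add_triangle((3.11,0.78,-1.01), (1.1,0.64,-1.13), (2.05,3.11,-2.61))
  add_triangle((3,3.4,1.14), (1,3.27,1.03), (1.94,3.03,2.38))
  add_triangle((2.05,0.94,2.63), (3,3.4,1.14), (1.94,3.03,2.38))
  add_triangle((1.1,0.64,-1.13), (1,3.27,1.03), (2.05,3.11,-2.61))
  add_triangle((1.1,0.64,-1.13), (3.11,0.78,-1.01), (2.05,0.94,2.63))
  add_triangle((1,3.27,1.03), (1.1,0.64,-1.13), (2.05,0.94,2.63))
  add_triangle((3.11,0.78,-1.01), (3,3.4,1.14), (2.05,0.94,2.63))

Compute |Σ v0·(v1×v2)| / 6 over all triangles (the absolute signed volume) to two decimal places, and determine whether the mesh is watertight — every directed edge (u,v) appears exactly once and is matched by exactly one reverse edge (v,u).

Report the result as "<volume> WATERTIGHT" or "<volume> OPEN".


13.23 WATERTIGHT

Per-triangle v0·(v1×v2)/6:
  t1: +3.8762
  t2: -0.0804
  t3: +5.5129
  t4: +0.6728
  t5: +1.4849
  t6: +1.9057
  t7: -0.9716
  t8: -0.7926
  t9: -2.4293
  t10: +4.0562
Σ = +13.2349 → |volume| = 13.23

Directed edges: 30 total, each appears once with its reverse present → watertight.


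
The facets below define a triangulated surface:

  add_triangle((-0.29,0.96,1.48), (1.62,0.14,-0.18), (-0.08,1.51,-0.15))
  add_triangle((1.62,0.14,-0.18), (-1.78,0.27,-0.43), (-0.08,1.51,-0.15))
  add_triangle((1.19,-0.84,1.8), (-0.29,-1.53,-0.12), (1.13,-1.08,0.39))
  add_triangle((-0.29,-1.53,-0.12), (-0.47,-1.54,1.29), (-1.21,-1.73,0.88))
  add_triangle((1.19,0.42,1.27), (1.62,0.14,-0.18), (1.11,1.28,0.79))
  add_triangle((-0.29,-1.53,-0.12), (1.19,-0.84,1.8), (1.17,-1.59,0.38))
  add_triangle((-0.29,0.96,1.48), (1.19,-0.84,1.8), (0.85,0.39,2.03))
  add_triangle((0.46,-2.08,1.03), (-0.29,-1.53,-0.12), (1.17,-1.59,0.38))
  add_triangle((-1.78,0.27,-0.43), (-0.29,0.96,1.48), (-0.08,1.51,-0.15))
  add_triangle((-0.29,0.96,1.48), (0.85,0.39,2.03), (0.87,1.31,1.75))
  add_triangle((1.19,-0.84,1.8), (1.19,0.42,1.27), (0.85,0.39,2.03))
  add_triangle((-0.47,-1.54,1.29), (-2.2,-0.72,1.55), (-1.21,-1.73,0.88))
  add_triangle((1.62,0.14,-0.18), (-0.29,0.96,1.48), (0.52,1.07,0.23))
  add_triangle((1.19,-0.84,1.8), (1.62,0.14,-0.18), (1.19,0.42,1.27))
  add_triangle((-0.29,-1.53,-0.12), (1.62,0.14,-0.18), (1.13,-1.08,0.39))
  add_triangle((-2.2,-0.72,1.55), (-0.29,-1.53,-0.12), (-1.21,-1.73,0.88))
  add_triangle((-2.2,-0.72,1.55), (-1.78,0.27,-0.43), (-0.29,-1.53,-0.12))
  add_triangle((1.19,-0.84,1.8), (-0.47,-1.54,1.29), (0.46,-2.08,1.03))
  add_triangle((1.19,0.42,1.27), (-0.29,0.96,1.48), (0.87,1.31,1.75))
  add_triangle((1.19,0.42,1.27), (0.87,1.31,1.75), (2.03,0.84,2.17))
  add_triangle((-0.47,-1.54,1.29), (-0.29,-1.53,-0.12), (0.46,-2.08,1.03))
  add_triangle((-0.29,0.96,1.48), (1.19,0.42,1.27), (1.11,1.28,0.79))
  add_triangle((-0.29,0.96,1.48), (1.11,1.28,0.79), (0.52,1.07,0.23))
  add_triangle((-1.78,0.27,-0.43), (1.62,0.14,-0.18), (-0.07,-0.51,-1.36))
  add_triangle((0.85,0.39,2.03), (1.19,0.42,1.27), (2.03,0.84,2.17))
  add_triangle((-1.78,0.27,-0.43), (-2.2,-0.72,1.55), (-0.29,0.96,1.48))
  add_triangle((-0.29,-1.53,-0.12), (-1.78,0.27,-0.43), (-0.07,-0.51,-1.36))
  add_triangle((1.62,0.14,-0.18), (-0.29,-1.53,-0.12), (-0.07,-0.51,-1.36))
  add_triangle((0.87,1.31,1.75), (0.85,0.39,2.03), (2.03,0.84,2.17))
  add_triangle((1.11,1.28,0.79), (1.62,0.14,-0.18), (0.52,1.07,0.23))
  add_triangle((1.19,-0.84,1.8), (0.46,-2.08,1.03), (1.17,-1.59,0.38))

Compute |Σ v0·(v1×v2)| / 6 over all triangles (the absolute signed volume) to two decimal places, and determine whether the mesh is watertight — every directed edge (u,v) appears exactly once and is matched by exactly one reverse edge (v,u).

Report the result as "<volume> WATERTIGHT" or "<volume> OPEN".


Per-triangle v0·(v1×v2)/6:
  t1: +0.6352
  t2: +0.2389
  t3: +0.4717
  t4: +0.2712
  t5: +0.3701
  t6: -0.5264
  t7: +0.2652
  t8: +0.3377
  t9: +0.7243
  t10: +0.3311
  t11: +0.2901
  t12: +0.4550
  t13: -0.3242
  t14: +0.5224
  t15: +0.2579
  t16: +0.1731
  t17: +0.9876
  t18: +0.5725
  t19: -0.1829
  t20: -0.0194
  t21: +0.3615
  t22: +0.3984
  t23: +0.1803
  t24: +0.2419
  t25: +0.0274
  t26: +1.0502
  t27: +0.6194
  t28: +0.5351
  t29: +0.3498
  t30: +0.1608
  t31: +0.5345
Σ = +10.3105 → |volume| = 10.31

Directed edges: 93 total; 7 unmatched, e.g. (1.13,-1.08,0.39)→(1.19,-0.84,1.8) → open.

10.31 OPEN


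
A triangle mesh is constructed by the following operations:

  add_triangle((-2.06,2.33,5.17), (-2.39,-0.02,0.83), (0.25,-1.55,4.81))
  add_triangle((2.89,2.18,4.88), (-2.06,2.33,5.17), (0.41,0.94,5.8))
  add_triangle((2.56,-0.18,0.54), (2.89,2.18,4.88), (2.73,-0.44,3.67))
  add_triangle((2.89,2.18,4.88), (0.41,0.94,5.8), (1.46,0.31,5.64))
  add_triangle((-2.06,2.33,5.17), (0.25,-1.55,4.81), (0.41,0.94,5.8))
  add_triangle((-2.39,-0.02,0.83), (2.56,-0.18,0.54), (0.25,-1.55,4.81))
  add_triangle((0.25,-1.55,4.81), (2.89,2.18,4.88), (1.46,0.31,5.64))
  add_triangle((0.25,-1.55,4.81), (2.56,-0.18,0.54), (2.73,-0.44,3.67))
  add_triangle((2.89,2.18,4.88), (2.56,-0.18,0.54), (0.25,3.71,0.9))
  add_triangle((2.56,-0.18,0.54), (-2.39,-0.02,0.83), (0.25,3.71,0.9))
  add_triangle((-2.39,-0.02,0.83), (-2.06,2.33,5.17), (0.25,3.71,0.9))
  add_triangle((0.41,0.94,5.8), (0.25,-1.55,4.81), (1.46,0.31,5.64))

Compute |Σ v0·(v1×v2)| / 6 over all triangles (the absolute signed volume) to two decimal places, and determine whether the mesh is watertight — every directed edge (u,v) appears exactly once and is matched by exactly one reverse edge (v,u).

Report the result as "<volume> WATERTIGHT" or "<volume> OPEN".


Per-triangle v0·(v1×v2)/6:
  t1: +7.3325
  t2: +6.9278
  t3: +3.5982
  t4: +2.9113
  t5: +5.5917
  t6: -0.4906
  t7: +0.9861
  t8: +1.5196
  t9: +5.9302
  t10: -2.1898
  t11: +5.6567
  t12: +2.4425
Σ = +40.2162 → |volume| = 40.22

Directed edges: 36 total; 6 unmatched, e.g. (2.89,2.18,4.88)→(-2.06,2.33,5.17) → open.

40.22 OPEN


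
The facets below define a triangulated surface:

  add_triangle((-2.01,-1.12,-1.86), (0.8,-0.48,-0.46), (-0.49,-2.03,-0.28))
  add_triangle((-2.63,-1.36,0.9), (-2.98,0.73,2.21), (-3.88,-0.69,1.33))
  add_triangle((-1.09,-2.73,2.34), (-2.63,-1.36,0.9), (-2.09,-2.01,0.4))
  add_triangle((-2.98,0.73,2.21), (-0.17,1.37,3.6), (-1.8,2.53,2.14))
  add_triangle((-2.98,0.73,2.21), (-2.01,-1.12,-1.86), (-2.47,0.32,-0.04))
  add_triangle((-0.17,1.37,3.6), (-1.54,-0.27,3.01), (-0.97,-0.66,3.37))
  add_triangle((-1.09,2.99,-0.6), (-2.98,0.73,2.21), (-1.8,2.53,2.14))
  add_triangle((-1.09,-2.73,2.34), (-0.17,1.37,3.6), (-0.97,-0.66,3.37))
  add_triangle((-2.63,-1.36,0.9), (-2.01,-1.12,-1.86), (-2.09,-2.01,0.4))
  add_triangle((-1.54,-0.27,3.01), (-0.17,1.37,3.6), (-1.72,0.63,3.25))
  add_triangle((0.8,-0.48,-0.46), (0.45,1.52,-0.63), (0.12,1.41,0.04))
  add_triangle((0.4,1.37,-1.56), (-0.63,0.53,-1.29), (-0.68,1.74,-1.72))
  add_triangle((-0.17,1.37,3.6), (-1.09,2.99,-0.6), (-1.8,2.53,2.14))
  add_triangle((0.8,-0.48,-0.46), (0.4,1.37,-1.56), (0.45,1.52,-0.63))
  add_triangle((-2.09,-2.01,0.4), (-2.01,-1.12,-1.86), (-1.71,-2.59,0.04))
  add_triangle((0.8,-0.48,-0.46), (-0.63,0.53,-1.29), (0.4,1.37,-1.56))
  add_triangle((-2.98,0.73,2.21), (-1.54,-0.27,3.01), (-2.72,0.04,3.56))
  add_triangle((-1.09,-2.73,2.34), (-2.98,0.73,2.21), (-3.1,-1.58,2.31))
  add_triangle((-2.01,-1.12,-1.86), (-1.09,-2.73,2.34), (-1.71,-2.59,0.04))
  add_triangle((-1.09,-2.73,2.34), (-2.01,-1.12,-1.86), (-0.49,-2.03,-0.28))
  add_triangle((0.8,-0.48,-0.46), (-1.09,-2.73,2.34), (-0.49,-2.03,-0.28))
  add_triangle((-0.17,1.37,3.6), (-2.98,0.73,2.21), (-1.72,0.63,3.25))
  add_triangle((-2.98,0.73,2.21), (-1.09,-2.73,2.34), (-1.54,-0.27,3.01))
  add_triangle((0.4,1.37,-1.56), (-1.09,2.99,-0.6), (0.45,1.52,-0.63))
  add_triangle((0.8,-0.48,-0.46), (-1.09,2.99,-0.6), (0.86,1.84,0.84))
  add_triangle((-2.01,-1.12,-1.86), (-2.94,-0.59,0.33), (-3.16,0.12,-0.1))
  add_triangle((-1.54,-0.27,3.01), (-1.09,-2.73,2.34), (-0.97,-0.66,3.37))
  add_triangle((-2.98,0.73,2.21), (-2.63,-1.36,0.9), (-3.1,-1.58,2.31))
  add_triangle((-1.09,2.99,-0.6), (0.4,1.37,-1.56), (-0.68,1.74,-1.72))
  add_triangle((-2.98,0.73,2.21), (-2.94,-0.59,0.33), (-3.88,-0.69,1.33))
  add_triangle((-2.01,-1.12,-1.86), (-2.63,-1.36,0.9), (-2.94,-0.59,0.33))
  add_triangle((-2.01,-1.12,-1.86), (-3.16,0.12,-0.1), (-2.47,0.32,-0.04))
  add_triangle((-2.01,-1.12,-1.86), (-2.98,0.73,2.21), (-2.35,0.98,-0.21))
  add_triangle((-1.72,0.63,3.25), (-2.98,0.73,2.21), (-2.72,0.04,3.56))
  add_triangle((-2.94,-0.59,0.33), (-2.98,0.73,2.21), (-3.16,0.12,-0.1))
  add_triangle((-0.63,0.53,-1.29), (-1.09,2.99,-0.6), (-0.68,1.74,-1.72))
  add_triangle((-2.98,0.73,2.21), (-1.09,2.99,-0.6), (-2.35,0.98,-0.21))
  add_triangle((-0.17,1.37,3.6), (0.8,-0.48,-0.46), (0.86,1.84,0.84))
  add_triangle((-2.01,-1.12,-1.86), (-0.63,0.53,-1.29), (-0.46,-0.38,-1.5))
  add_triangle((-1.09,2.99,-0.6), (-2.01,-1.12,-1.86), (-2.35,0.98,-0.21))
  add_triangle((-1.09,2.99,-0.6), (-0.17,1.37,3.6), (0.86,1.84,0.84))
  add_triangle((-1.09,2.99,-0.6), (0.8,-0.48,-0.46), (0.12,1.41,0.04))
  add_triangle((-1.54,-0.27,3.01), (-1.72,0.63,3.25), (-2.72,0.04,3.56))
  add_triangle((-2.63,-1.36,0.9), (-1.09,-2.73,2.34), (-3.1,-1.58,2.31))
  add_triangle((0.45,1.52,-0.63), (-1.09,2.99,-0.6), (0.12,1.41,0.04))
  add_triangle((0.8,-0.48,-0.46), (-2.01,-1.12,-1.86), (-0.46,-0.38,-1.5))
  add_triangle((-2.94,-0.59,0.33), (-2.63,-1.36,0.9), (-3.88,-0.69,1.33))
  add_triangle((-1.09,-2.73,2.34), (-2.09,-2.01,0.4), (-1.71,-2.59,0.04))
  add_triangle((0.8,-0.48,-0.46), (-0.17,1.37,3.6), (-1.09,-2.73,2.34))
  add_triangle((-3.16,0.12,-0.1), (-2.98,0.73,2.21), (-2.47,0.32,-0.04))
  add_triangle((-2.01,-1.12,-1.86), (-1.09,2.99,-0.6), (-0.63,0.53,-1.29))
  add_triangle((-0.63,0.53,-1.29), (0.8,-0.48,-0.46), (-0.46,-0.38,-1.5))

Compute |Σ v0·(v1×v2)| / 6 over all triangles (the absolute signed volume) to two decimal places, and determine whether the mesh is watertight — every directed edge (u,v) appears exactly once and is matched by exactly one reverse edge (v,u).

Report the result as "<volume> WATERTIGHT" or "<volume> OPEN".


Per-triangle v0·(v1×v2)/6:
  t1: +0.7603
  t2: +0.6845
  t3: +1.1005
  t4: +3.0733
  t5: -1.0246
  t6: +0.9405
  t7: +2.5501
  t8: +0.6198
  t9: +1.0266
  t10: +0.8215
  t11: +0.0994
  t12: +0.2330
  t13: +2.1295
  t14: +0.2377
  t15: +0.8206
  t16: +0.3277
  t17: -0.0851
  t18: +1.7632
  t19: -0.6829
  t20: +1.8476
  t21: +0.7843
  t22: +0.9426
  t23: +2.2881
  t24: +0.4974
  t25: +0.8010
  t26: +0.9304
  t27: +0.9342
  t28: +1.2315
  t29: +0.6437
  t30: +0.5006
  t31: +1.0629
  t32: +0.1900
  t33: +2.2367
  t34: +0.7741
  t35: +0.9889
  t36: +0.2714
  t37: +2.3582
  t38: +0.8746
  t39: +0.3464
  t40: +2.0542
  t41: +2.7574
  t42: -0.2764
  t43: +0.4051
  t44: +1.2061
  t45: +0.2643
  t46: +0.2835
  t47: +0.3910
  t48: +0.8702
  t49: +1.8699
  t50: +0.2621
  t51: +0.9727
  t52: +0.1803
Σ = +47.1406 → |volume| = 47.14

Directed edges: 156 total, each appears once with its reverse present → watertight.

47.14 WATERTIGHT


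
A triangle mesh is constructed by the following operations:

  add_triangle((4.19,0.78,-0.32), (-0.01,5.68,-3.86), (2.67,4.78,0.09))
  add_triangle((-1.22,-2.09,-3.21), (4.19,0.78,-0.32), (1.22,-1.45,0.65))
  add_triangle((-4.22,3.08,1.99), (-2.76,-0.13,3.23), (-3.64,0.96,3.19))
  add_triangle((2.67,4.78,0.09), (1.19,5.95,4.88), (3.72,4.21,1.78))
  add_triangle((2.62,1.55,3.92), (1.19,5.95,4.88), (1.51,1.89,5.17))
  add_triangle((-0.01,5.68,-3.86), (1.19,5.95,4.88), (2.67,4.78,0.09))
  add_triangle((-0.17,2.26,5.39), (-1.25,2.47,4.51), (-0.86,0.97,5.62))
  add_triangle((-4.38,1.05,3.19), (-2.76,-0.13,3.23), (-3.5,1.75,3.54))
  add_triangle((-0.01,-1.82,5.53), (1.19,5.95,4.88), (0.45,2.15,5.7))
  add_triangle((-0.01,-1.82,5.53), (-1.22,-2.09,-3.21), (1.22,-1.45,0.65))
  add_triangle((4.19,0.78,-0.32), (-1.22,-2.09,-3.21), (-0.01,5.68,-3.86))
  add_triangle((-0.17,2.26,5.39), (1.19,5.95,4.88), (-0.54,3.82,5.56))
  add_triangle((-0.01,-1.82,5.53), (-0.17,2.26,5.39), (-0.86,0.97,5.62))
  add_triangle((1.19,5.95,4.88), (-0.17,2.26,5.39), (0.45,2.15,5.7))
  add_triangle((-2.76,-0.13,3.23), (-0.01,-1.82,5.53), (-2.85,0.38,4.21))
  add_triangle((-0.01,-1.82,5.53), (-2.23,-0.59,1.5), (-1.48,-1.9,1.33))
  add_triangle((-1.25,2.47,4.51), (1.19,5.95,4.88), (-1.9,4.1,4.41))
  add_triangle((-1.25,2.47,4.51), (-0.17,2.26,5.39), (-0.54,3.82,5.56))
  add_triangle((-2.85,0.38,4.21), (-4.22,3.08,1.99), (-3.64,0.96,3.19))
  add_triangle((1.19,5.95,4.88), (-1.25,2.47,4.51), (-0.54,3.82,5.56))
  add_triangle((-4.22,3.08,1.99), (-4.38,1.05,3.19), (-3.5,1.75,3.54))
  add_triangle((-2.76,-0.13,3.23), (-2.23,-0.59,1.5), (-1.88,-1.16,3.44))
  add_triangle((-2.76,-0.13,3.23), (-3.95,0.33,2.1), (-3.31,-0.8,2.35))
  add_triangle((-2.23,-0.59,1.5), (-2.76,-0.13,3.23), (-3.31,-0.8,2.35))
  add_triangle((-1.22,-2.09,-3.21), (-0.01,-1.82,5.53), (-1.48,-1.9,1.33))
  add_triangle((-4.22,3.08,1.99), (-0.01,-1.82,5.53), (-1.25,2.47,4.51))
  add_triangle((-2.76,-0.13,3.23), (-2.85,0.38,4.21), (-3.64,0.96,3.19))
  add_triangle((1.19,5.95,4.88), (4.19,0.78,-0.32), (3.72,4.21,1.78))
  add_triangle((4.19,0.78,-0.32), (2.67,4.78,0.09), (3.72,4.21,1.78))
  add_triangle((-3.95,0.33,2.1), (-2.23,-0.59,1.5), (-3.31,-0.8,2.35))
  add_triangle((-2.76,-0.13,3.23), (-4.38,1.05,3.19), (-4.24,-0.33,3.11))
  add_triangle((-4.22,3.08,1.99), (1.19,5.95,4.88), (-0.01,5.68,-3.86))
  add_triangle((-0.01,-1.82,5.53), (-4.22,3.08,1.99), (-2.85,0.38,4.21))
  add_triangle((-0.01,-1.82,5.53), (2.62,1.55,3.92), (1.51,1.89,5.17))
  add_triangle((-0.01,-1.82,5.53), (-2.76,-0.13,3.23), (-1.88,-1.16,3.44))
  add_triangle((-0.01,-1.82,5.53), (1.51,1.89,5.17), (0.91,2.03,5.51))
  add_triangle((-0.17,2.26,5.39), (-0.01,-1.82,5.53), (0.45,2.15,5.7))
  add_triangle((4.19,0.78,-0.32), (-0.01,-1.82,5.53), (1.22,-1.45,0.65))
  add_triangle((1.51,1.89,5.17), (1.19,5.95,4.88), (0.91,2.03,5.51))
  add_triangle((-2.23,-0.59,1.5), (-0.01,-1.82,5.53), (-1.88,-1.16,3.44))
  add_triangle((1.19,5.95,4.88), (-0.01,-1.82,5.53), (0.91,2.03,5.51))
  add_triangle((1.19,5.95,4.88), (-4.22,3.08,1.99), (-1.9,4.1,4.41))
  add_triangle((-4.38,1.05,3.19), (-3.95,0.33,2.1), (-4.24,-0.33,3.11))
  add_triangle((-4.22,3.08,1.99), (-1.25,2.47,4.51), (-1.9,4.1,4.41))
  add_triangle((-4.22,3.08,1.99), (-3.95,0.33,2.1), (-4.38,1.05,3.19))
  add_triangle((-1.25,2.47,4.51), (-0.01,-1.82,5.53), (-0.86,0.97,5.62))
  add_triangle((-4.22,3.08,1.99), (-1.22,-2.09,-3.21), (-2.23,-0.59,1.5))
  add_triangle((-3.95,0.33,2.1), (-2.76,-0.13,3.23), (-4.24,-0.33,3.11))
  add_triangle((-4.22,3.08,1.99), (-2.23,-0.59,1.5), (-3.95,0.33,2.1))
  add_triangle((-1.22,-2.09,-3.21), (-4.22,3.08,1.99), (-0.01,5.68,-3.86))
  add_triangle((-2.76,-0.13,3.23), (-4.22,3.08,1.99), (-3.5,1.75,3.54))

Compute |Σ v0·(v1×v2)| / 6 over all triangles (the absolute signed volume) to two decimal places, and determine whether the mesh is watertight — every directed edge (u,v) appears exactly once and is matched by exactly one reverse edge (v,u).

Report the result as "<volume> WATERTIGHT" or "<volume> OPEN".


Per-triangle v0·(v1×v2)/6:
  t1: +12.7135
  t2: +4.8354
  t3: -0.0789
  t4: +8.0886
  t5: +5.3189
  t6: +18.8322
  t7: +1.7348
  t8: +1.3839
  t9: +1.2427
  t10: +4.9379
  t11: +18.1290
  t12: +3.0761
  t13: +2.7432
  t14: +2.4983
  t15: +2.0374
  t16: +2.8706
  t17: +4.8894
  t18: +1.2918
  t19: +1.6582
  t20: +0.9850
  t21: +2.2167
  t22: +0.8235
  t23: +1.1091
  t24: +0.0111
  t25: +2.6329
  t26: +11.0920
  t27: +0.7083
  t28: +3.9532
  t29: +5.4516
  t30: +0.0788
  t31: +1.1863
  t32: +40.2432
  t33: +2.9233
  t34: +4.7190
  t35: +1.6820
  t36: +2.3368
  t37: +2.3060
  t38: +5.5322
  t39: +2.5071
  t40: +0.1092
  t41: +2.1601
  t42: +6.4687
  t43: +0.7734
  t44: +3.6319
  t45: +1.6609
  t46: +0.1300
  t47: +6.8439
  t48: -0.5908
  t49: -0.4350
  t50: +23.2040
  t51: -1.7586
Σ = +232.8987 → |volume| = 232.90

Directed edges: 153 total; 7 unmatched, e.g. (2.62,1.55,3.92)→(1.19,5.95,4.88) → open.

232.90 OPEN


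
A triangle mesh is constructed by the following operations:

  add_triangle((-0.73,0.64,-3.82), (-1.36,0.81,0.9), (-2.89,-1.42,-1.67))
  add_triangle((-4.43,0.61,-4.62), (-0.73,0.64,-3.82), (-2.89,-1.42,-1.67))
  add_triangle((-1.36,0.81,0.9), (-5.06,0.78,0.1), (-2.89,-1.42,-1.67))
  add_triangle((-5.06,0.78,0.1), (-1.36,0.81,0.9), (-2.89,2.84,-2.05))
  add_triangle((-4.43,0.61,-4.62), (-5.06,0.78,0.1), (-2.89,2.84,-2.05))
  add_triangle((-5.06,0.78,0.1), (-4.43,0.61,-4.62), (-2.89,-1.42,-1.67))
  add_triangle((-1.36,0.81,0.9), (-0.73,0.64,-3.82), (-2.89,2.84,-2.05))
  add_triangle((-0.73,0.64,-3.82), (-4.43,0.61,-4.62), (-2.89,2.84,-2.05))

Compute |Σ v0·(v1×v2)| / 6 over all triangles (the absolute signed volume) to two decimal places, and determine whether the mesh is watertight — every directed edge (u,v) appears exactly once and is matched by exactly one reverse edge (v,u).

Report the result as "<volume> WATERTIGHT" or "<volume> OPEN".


25.60 WATERTIGHT

Per-triangle v0·(v1×v2)/6:
  t1: -3.2305
  t2: +3.5702
  t3: +0.4992
  t4: +2.8300
  t5: +9.6358
  t6: +7.2999
  t7: -0.9069
  t8: +5.8989
Σ = +25.5966 → |volume| = 25.60

Directed edges: 24 total, each appears once with its reverse present → watertight.


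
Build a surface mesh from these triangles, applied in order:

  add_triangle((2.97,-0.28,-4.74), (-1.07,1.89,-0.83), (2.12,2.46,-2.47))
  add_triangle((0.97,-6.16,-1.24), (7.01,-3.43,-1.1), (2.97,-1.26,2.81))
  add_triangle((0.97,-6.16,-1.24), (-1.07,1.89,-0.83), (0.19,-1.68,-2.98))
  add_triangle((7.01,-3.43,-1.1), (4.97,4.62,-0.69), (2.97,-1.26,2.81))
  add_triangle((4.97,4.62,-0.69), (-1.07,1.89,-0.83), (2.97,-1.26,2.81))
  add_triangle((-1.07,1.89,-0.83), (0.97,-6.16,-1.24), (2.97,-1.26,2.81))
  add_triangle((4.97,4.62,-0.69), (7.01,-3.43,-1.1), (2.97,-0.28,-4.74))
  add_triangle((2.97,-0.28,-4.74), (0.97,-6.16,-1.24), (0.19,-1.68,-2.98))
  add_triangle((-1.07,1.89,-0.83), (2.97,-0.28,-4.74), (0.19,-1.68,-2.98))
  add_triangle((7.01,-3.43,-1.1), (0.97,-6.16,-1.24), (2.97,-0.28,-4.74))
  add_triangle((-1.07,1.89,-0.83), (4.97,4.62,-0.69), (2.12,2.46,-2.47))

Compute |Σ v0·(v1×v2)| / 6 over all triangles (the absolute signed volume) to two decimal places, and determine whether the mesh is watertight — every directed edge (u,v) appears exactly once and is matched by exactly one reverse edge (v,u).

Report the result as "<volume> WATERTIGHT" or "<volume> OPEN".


Per-triangle v0·(v1×v2)/6:
  t1: +4.1501
  t2: +21.5153
  t3: +2.0023
  t4: +26.9707
  t5: +4.4404
  t6: -1.0149
  t7: +35.3358
  t8: +8.2943
  t9: +4.4584
  t10: +29.8804
  t11: +4.8021
Σ = +140.8349 → |volume| = 140.83

Directed edges: 33 total; 3 unmatched, e.g. (2.12,2.46,-2.47)→(2.97,-0.28,-4.74) → open.

140.83 OPEN


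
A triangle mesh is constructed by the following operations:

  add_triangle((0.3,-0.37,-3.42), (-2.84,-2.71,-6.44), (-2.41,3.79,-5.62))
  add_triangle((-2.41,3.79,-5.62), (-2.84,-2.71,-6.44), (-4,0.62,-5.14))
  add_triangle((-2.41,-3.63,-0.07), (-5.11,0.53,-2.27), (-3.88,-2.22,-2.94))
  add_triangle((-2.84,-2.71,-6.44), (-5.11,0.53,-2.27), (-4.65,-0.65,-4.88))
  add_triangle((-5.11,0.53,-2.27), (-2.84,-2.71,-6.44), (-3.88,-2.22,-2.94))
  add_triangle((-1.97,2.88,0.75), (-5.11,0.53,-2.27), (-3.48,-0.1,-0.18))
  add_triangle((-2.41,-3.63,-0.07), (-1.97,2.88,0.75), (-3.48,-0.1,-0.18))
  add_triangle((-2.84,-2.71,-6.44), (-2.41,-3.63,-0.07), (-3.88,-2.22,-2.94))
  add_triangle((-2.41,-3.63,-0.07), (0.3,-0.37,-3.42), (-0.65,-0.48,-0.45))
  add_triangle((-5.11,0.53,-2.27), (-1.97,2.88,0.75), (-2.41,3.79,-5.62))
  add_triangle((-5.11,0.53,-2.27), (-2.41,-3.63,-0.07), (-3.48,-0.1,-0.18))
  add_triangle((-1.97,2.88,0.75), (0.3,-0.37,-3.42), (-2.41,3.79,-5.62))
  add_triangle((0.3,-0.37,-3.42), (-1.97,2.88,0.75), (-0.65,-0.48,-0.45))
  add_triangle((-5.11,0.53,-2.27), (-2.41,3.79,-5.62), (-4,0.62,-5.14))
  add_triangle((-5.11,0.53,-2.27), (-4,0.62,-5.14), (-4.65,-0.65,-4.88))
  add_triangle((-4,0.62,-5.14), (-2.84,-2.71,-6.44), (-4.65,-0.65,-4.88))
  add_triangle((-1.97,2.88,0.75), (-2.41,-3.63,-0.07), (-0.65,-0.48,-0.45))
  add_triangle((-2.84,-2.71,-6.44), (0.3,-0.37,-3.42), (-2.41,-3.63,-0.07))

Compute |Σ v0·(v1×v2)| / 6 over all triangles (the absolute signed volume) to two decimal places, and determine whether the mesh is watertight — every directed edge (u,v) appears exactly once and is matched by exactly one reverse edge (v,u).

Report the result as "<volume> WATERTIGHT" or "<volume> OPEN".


91.38 WATERTIGHT

Per-triangle v0·(v1×v2)/6:
  t1: +11.8670
  t2: +11.6549
  t3: +6.2543
  t4: +2.2079
  t5: +8.4530
  t6: +3.7506
  t7: +1.8525
  t8: +7.4743
  t9: -0.8296
  t10: +15.2668
  t11: +4.1208
  t12: -0.1423
  t13: -1.5681
  t14: +9.3447
  t15: +3.7348
  t16: +4.8503
  t17: -1.1744
  t18: +4.2577
Σ = +91.3751 → |volume| = 91.38

Directed edges: 54 total, each appears once with its reverse present → watertight.


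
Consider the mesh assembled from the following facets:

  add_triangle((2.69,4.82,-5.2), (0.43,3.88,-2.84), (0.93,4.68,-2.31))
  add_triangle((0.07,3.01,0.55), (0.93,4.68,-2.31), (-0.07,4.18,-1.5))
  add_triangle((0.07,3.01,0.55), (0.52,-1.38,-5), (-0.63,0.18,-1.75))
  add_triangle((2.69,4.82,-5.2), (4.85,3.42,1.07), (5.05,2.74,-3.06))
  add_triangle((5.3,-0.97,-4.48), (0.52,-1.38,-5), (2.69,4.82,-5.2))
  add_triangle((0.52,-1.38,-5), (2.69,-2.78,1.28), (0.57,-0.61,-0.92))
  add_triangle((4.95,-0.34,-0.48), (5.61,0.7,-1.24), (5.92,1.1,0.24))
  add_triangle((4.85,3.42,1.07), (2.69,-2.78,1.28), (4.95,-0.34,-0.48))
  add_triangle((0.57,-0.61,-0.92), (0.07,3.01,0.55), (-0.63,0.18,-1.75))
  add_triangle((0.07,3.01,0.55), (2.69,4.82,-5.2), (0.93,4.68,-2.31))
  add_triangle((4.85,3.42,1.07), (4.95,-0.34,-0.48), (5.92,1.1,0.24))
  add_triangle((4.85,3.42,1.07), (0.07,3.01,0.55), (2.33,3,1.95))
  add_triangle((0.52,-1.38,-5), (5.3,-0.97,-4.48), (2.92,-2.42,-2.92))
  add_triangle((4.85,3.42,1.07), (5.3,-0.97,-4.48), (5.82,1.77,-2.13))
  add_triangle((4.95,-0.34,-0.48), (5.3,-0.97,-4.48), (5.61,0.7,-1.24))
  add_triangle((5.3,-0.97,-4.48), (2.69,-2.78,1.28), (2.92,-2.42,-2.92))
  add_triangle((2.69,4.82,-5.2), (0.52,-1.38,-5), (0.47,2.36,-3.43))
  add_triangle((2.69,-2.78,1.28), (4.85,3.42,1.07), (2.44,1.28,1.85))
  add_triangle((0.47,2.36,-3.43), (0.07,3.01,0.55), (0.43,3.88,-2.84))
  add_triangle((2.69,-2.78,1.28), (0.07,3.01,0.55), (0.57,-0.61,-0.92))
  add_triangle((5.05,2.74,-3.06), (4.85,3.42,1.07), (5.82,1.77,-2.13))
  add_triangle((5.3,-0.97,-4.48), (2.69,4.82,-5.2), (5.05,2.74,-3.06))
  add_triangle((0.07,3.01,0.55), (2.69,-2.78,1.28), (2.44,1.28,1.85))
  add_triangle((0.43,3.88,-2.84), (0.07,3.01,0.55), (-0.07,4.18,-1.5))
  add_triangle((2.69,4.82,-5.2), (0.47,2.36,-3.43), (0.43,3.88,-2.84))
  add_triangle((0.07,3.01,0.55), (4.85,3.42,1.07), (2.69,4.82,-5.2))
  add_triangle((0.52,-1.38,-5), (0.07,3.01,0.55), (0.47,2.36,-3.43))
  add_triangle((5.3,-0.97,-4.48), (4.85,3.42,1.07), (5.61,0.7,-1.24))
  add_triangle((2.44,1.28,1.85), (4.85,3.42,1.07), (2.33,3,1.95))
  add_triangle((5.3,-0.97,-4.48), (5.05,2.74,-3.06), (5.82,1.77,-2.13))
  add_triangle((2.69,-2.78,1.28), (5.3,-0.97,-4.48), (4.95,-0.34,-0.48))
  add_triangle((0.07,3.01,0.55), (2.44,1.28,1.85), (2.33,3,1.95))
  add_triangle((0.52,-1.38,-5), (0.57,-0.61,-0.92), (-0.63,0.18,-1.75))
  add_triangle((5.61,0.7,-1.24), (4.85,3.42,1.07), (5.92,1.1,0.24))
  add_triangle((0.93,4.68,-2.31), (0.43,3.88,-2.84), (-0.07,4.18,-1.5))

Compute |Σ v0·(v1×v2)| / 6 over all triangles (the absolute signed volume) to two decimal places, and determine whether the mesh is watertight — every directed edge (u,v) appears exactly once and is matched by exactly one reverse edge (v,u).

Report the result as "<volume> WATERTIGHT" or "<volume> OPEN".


Per-triangle v0·(v1×v2)/6:
  t1: +2.0000
  t2: +1.1981
  t3: +2.0043
  t4: +13.7078
  t5: +24.7212
  t6: -0.4008
  t7: +1.5940
  t8: +8.0689
  t9: -0.7797
  t10: +1.5884
  t11: -0.6061
  t12: +2.8502
  t13: +7.0832
  t14: +2.3323
  t15: +3.8992
  t16: +6.8322
  t17: +5.3318
  t18: +4.7143
  t19: -0.0809
  t20: -1.6413
  t21: +5.6094
  t22: +15.1431
  t23: -0.0714
  t24: -0.6836
  t25: +2.1482
  t26: +15.1279
  t27: -0.0807
  t28: +5.4404
  t29: +1.9502
  t30: +6.0021
  t31: +9.2619
  t32: +0.1375
  t33: -0.0211
  t34: +3.3519
  t35: +0.7995
Σ = +148.5320 → |volume| = 148.53

Directed edges: 105 total; 3 unmatched, e.g. (0.52,-1.38,-5)→(2.69,-2.78,1.28) → open.

148.53 OPEN


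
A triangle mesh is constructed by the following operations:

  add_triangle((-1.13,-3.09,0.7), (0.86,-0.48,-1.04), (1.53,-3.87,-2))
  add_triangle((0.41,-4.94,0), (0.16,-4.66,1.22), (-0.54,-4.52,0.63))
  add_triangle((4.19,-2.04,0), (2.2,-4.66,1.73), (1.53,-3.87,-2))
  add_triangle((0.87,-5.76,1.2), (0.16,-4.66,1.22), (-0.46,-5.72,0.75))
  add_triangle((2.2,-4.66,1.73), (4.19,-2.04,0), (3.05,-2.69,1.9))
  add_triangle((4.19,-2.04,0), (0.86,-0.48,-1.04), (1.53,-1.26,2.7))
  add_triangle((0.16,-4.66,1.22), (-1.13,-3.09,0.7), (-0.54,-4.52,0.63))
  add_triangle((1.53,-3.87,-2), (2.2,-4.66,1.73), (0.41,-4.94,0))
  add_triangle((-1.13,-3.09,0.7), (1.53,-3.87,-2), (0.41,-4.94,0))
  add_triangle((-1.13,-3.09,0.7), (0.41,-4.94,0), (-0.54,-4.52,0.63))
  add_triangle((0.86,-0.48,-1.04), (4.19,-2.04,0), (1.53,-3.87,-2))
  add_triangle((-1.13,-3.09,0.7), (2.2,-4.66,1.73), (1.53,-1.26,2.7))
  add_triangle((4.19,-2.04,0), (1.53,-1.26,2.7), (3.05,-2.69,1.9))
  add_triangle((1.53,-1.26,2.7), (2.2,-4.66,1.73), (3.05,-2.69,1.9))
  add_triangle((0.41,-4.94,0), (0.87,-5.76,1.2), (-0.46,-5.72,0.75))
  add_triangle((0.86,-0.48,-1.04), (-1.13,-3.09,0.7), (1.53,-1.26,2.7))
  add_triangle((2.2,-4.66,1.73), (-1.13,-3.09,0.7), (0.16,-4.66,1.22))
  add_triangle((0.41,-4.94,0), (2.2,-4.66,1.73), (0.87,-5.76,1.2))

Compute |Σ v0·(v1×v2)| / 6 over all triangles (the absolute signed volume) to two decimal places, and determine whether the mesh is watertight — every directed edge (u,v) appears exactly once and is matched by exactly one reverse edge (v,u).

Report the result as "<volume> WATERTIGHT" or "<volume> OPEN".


30.74 OPEN

Per-triangle v0·(v1×v2)/6:
  t1: +0.2083
  t2: +0.8016
  t3: +8.7879
  t4: +0.5473
  t5: +3.3060
  t6: -0.4896
  t7: +0.4724
  t8: +4.7076
  t9: +1.5864
  t10: +0.1917
  t11: +2.1840
  t12: +4.1634
  t13: +1.5887
  t14: +2.4314
  t15: +1.1655
  t16: -2.4654
  t17: +0.3170
  t18: +1.2332
Σ = +30.7374 → |volume| = 30.74

Directed edges: 54 total; 6 unmatched, e.g. (0.41,-4.94,0)→(0.16,-4.66,1.22) → open.


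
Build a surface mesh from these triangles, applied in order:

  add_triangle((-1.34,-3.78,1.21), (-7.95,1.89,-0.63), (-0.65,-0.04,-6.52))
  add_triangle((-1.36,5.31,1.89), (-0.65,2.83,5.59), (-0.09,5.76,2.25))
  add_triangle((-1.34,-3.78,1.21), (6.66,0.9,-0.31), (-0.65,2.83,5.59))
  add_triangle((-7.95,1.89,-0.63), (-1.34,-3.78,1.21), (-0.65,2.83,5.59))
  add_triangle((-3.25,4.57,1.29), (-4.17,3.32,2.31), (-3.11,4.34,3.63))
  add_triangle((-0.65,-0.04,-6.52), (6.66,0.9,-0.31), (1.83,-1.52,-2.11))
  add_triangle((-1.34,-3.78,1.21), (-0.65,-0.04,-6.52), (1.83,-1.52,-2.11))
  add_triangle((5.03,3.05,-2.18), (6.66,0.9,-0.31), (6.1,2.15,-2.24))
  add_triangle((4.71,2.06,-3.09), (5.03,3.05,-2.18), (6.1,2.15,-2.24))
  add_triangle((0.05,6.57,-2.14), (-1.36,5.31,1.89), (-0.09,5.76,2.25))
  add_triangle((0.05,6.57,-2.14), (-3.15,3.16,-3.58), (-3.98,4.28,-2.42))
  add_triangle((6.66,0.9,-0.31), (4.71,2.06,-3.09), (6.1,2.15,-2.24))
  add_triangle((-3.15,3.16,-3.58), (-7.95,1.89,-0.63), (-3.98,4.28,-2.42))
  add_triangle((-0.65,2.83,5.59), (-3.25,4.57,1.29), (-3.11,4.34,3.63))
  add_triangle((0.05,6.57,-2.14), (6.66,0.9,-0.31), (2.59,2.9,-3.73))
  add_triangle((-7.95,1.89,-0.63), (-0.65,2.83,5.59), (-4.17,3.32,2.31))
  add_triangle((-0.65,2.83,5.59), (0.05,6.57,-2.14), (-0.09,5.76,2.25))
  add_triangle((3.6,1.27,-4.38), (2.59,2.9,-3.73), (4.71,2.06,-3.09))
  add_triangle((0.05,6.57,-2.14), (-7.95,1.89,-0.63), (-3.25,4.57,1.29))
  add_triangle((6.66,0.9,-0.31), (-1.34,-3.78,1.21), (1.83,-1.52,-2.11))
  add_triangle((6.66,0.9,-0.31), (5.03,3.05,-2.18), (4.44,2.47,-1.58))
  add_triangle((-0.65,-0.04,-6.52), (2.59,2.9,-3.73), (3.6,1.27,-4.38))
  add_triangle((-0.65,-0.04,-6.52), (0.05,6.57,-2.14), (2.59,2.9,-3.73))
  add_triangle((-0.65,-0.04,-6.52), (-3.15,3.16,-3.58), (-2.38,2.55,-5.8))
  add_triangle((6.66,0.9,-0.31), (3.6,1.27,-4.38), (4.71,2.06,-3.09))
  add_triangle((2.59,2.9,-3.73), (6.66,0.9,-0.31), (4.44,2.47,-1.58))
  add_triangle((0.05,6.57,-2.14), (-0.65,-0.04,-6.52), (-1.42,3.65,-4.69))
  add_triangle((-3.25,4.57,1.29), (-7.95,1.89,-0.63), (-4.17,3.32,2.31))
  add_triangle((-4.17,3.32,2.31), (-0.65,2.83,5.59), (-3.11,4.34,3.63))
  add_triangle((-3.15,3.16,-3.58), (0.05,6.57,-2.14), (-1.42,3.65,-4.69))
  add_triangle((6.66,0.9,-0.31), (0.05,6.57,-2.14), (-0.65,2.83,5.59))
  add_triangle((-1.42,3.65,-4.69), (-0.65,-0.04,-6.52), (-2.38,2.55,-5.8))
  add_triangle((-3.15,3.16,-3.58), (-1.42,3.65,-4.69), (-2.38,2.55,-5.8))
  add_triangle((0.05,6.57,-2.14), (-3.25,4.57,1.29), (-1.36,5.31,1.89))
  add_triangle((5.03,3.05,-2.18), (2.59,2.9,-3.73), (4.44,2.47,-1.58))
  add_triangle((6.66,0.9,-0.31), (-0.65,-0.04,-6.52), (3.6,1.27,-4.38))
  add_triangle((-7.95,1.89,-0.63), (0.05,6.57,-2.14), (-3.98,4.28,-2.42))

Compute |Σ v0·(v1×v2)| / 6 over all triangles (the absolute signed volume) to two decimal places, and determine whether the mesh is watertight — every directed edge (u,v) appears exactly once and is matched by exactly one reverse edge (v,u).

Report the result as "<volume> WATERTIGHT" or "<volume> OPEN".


360.64 OPEN

Per-triangle v0·(v1×v2)/6:
  t1: +35.4670
  t2: +5.6049
  t3: +25.9270
  t4: +35.3027
  t5: +3.2889
  t6: +12.9572
  t7: +10.7894
  t8: +2.2831
  t9: +1.6310
  t10: +5.7968
  t11: +7.6416
  t12: +1.1336
  t13: +7.9876
  t14: +2.5819
  t15: +20.2448
  t16: +8.0462
  t17: -2.0798
  t18: +3.2853
  t19: +24.2835
  t20: +10.3401
  t21: +0.4258
  t22: +8.6472
  t23: +20.3517
  t24: +1.6176
  t25: +4.1594
  t26: -3.6049
  t27: +7.8662
  t28: +8.5106
  t29: +3.7098
  t30: +8.1247
  t31: +47.4273
  t32: +4.5268
  t33: +3.3539
  t34: +8.7583
  t35: -0.1021
  t36: +5.4731
  t37: +8.8837
Σ = +360.6418 → |volume| = 360.64

Directed edges: 111 total; 9 unmatched, e.g. (-7.95,1.89,-0.63)→(-0.65,-0.04,-6.52) → open.


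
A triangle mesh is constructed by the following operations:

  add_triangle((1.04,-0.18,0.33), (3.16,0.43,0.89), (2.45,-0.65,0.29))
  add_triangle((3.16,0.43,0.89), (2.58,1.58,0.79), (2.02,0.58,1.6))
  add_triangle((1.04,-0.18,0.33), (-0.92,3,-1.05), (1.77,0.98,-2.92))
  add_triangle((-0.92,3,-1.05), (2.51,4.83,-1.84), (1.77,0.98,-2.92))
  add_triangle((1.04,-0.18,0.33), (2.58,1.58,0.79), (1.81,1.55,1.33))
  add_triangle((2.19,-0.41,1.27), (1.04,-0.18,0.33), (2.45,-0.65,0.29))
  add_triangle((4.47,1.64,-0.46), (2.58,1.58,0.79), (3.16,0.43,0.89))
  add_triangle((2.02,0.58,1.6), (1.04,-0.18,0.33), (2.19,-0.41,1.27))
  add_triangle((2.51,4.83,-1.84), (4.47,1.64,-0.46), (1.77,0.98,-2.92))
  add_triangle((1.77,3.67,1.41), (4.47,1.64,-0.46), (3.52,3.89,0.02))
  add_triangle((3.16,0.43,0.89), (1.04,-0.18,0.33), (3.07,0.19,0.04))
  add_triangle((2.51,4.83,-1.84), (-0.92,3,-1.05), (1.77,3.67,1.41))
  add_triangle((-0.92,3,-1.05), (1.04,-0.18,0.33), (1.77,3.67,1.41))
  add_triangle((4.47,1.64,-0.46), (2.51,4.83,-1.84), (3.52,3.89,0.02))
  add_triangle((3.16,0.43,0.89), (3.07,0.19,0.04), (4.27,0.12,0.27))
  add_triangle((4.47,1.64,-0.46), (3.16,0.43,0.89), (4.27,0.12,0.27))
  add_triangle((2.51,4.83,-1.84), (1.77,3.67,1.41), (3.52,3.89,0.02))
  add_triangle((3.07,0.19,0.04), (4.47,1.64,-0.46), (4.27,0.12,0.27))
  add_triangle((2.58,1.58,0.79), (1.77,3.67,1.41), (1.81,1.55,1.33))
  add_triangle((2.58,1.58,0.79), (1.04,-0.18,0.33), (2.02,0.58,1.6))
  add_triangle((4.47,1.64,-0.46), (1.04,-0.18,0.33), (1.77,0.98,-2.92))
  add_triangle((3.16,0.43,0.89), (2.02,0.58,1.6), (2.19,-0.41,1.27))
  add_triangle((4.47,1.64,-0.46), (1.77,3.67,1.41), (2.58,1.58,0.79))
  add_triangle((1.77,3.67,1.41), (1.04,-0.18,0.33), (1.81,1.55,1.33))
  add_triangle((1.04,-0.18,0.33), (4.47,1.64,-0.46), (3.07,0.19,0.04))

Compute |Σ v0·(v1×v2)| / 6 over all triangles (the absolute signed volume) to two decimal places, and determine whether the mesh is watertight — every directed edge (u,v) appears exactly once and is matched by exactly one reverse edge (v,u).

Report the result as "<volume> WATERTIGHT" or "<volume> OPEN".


31.70 OPEN

Per-triangle v0·(v1×v2)/6:
  t1: -0.0869
  t2: +0.6572
  t3: -1.5453
  t4: +4.9879
  t5: +0.2747
  t6: -0.0251
  t7: +1.1470
  t8: -0.0978
  t9: +7.5838
  t10: +2.2221
  t11: +0.1441
  t12: +5.5936
  t13: -0.9402
  t14: +4.1752
  t15: -0.0884
  t16: +0.9242
  t17: +3.5532
  t18: +0.1113
  t19: +0.6979
  t20: -0.3415
  t21: +1.0378
  t22: +0.4894
  t23: +1.6239
  t24: -0.2468
  t25: -0.1560
Σ = +31.6951 → |volume| = 31.70

Directed edges: 75 total; 3 unmatched, e.g. (3.16,0.43,0.89)→(2.45,-0.65,0.29) → open.


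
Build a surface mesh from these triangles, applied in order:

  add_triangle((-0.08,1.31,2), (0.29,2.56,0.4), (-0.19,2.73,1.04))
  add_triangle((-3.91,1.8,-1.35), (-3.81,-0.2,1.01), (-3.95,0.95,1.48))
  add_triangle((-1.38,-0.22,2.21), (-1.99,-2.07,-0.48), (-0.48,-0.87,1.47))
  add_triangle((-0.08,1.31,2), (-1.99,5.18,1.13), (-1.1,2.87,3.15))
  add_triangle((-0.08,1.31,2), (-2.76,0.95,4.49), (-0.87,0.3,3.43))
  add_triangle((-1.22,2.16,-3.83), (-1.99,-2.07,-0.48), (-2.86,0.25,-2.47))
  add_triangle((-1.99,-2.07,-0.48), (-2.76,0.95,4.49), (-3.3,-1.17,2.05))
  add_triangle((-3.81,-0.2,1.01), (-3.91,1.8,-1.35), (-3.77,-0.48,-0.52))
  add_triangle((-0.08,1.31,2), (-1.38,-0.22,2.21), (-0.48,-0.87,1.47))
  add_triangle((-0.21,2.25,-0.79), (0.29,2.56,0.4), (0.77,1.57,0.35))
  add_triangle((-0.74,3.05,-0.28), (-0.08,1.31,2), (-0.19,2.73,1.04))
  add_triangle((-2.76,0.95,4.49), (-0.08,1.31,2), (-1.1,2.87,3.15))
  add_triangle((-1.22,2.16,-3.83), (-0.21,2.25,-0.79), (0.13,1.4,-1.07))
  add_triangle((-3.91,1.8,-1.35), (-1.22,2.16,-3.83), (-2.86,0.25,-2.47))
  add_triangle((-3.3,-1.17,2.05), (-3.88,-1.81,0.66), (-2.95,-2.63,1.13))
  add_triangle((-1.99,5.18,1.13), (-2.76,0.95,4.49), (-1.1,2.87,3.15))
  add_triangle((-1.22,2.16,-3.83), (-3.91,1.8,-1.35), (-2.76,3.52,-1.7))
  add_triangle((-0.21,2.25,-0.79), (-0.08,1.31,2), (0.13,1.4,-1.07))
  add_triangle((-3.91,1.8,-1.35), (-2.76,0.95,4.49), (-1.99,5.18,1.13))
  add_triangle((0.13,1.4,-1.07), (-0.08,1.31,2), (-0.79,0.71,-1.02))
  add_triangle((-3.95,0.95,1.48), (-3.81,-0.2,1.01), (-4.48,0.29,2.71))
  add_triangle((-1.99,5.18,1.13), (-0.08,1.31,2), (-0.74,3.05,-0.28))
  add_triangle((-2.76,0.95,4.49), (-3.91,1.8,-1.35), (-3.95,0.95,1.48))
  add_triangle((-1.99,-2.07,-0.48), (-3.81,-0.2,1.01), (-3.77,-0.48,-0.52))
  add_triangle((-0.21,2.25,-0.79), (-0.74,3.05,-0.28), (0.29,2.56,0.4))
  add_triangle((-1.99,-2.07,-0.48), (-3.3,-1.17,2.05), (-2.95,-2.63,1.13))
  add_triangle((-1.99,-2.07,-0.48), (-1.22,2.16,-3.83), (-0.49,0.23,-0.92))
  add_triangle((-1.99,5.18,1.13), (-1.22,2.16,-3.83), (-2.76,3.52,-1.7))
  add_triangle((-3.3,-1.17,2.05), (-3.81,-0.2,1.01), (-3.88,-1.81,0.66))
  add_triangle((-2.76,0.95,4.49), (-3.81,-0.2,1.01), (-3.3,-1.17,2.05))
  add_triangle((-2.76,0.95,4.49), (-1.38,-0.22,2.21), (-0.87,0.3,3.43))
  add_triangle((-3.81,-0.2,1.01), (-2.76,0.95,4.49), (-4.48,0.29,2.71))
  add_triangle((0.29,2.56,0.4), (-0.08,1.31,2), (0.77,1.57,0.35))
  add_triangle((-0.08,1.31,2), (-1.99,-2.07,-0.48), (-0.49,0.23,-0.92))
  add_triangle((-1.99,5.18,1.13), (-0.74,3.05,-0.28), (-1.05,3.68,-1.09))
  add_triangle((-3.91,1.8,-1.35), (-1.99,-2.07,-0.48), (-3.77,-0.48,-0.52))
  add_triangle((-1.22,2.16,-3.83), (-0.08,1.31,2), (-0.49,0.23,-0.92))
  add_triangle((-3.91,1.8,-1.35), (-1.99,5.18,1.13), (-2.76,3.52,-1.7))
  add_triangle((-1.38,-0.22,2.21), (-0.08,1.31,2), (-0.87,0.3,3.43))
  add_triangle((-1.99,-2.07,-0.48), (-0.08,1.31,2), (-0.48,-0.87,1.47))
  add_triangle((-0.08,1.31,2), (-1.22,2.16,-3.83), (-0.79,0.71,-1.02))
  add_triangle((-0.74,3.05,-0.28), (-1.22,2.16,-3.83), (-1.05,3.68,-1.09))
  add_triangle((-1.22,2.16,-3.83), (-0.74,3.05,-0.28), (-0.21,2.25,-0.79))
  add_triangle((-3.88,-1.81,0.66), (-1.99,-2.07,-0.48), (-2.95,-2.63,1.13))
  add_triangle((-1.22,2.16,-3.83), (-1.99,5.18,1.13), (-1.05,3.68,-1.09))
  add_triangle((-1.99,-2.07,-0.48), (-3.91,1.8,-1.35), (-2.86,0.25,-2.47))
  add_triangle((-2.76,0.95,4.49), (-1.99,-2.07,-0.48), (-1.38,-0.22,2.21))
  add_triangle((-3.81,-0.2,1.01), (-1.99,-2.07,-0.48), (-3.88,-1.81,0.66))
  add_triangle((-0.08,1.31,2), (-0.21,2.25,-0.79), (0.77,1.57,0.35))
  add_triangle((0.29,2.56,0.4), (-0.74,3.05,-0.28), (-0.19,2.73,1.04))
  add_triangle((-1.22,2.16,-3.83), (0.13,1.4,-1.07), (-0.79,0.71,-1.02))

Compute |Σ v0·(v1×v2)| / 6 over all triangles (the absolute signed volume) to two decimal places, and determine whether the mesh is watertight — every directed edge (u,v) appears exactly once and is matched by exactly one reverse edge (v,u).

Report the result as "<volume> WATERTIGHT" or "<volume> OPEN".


Per-triangle v0·(v1×v2)/6:
  t1: +0.3227
  t2: +2.3051
  t3: +0.9519
  t4: +0.9185
  t5: +1.1881
  t6: +1.7573
  t7: +0.2625
  t8: +2.3622
  t9: +0.5550
  t10: +0.2677
  t11: +0.3531
  t12: +1.3403
  t13: +0.5212
  t14: +3.9136
  t15: +1.3571
  t16: +5.2282
  t17: +4.2187
  t18: +0.2496
  t19: +15.5036
  t20: -0.6219
  t21: +0.9745
  t22: +0.9844
  t23: +2.4861
  t24: +1.7159
  t25: +0.3787
  t26: -0.9680
  t27: +0.0445
  t28: +4.3960
  t29: +1.4320
  t30: +3.1959
  t31: +0.6441
  t32: +0.1949
  t33: +0.4638
  t34: -0.8659
  t35: +0.4086
  t36: +1.2221
  t37: -0.4387
  t38: +4.7394
  t39: -0.4308
  t40: -0.9810
  t41: +0.6621
  t42: +0.0240
  t43: +0.8265
  t44: +1.1274
  t45: +1.9883
  t46: +3.0289
  t47: +1.1441
  t48: +0.5677
  t49: -0.8312
  t50: +0.4453
  t51: -0.2770
Σ = +71.2568 → |volume| = 71.26

Directed edges: 153 total; 3 unmatched, e.g. (-4.48,0.29,2.71)→(-3.95,0.95,1.48) → open.

71.26 OPEN


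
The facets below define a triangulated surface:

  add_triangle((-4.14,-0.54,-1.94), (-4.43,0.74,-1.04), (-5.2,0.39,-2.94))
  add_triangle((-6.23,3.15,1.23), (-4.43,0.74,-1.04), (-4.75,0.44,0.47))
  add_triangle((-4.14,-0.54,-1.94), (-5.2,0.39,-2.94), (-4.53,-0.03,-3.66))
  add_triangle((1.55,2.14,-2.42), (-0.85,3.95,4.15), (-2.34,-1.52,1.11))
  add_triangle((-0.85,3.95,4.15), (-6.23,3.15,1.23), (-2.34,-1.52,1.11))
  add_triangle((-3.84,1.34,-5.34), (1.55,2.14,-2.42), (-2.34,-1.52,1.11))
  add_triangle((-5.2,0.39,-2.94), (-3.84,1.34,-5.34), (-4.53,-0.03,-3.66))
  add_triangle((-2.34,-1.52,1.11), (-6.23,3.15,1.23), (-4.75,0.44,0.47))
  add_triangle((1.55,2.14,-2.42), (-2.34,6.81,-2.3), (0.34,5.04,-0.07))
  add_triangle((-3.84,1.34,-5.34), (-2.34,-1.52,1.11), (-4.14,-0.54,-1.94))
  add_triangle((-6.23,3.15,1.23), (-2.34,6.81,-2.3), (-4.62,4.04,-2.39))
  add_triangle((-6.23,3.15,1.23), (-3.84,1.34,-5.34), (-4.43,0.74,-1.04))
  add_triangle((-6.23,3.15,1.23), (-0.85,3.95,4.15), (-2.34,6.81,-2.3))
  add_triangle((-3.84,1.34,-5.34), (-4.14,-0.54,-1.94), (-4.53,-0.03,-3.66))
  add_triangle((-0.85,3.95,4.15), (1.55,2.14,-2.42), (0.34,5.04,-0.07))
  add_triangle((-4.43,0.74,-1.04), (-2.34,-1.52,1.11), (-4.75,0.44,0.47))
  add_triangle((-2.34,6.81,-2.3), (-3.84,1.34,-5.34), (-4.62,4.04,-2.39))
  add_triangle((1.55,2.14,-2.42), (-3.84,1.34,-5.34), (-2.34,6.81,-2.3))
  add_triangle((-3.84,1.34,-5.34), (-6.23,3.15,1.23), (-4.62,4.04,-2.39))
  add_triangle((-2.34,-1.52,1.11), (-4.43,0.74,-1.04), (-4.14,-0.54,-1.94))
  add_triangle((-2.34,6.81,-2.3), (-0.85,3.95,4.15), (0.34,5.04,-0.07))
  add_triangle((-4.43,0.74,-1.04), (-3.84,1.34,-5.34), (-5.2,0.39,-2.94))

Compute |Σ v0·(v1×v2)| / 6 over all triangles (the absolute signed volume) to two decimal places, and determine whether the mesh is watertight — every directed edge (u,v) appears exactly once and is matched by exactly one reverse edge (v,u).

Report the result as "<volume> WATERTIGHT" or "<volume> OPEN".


149.99 WATERTIGHT

Per-triangle v0·(v1×v2)/6:
  t1: +1.2212
  t2: +3.1713
  t3: +0.9383
  t4: -4.6140
  t5: +13.5456
  t6: -0.6456
  t7: +2.0173
  t8: +2.6329
  t9: +8.2247
  t10: +0.1650
  t11: +14.4059
  t12: +8.3012
  t13: +33.3616
  t14: -0.5824
  t15: +2.7231
  t16: +1.8034
  t17: +13.9938
  t18: +19.1875
  t19: +12.8525
  t20: +2.8747
  t21: +11.9560
  t22: +2.4552
Σ = +149.9896 → |volume| = 149.99

Directed edges: 66 total, each appears once with its reverse present → watertight.


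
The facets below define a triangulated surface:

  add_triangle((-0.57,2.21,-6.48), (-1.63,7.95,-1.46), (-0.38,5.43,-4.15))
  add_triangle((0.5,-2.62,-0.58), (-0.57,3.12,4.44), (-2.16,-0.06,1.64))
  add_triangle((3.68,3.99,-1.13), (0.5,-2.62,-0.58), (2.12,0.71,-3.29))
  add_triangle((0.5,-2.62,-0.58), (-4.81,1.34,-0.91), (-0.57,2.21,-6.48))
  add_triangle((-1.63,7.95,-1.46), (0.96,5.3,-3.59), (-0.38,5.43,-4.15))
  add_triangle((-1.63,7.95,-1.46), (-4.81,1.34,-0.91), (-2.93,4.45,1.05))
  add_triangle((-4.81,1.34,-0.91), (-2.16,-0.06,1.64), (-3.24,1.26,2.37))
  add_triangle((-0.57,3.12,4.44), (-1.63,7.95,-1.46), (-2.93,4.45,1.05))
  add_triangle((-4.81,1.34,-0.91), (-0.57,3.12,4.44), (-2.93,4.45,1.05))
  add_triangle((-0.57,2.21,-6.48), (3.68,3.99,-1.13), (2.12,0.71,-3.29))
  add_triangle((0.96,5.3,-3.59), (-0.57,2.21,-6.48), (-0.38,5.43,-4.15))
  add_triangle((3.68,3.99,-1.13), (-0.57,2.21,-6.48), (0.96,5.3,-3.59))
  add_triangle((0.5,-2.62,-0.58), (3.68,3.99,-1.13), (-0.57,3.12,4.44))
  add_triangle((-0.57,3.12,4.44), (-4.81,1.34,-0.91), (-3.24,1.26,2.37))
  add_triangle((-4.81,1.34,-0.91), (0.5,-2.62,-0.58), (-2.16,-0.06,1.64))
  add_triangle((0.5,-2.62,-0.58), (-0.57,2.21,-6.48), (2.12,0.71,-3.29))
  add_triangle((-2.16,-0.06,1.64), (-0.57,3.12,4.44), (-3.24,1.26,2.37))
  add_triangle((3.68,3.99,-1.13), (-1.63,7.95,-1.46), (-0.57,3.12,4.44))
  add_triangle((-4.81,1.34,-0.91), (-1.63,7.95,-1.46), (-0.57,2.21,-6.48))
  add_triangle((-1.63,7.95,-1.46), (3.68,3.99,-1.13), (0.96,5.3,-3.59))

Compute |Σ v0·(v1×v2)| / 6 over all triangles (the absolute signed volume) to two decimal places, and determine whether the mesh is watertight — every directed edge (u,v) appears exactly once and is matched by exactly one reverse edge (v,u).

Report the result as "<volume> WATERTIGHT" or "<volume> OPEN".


Per-triangle v0·(v1×v2)/6:
  t1: +6.3902
  t2: +3.5735
  t3: +4.7027
  t4: +13.7816
  t5: +6.0074
  t6: +12.9955
  t7: +2.1694
  t8: +13.5738
  t9: +9.4396
  t10: +11.0616
  t11: +5.5974
  t12: +11.6691
  t13: +7.2939
  t14: +5.7783
  t15: +4.4320
  t16: +7.0871
  t17: +2.0491
  t18: +29.9138
  t19: +36.3980
  t20: +14.5179
Σ = +208.4319 → |volume| = 208.43

Directed edges: 60 total, each appears once with its reverse present → watertight.

208.43 WATERTIGHT
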